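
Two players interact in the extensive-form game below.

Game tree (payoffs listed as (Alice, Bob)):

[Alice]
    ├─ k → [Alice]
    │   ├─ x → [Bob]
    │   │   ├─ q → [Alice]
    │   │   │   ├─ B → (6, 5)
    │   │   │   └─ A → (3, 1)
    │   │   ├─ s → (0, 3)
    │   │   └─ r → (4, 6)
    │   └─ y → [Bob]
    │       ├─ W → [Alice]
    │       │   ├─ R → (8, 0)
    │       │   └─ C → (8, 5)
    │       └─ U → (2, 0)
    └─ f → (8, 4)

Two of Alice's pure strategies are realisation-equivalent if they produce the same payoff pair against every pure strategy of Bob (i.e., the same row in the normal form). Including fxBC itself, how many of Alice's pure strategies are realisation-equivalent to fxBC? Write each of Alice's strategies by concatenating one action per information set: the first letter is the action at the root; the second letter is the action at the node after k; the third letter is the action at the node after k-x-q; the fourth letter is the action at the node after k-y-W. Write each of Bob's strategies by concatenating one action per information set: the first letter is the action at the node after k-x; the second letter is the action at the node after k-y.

Row for fxBC (columns qW, qU, sW, sU, rW, rU): (8,4) (8,4) (8,4) (8,4) (8,4) (8,4).
Under fxBC, Alice's choice at the node after k and at the node after k-x-q and at the node after k-y-W can never be reached regardless of what Bob does, so varying those choices leaves every outcome unchanged.
Holding the reachable choices fixed and varying the unreachable ones freely already gives 2 × 2 × 2 = 8 equivalent strategies.
No other strategy reproduces this row, so those 8 are the full class: fxBR, fxBC, fxAR, fxAC, fyBR, fyBC, fyAR, fyAC.

8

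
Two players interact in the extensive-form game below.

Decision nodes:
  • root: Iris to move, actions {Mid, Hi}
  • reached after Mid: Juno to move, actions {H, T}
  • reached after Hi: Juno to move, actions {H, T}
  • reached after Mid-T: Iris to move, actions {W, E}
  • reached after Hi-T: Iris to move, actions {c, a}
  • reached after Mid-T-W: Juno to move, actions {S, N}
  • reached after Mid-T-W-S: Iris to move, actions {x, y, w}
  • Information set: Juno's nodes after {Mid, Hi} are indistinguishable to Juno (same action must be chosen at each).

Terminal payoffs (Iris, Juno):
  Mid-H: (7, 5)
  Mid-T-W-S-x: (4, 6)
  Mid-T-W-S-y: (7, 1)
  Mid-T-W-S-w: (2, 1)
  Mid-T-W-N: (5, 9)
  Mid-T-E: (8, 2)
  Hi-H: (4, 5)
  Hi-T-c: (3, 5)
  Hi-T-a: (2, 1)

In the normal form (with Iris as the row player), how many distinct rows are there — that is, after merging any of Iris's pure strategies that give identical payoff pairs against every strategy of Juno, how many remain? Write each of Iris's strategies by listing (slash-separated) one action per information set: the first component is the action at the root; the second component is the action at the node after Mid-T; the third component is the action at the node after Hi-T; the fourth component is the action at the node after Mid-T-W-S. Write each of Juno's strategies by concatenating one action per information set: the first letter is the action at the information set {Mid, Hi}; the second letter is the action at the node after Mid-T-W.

Iris has 24 pure strategies: Mid/W/c/x, Mid/W/c/y, Mid/W/c/w, Mid/W/a/x, Mid/W/a/y, Mid/W/a/w, Mid/E/c/x, Mid/E/c/y, Mid/E/c/w, Mid/E/a/x, Mid/E/a/y, Mid/E/a/w, Hi/W/c/x, Hi/W/c/y, Hi/W/c/w, Hi/W/a/x, Hi/W/a/y, Hi/W/a/w, Hi/E/c/x, Hi/E/c/y, Hi/E/c/w, Hi/E/a/x, Hi/E/a/y, Hi/E/a/w. Columns: HS, HN, TS, TN.
{Mid/W/c/x, Mid/W/a/x} → row (7,5) (7,5) (4,6) (5,9)
{Mid/W/c/y, Mid/W/a/y} → row (7,5) (7,5) (7,1) (5,9)
{Mid/W/c/w, Mid/W/a/w} → row (7,5) (7,5) (2,1) (5,9)
{Mid/E/c/x, Mid/E/c/y, Mid/E/c/w, Mid/E/a/x, Mid/E/a/y, Mid/E/a/w} → row (7,5) (7,5) (8,2) (8,2)
{Hi/W/c/x, Hi/W/c/y, Hi/W/c/w, Hi/E/c/x, Hi/E/c/y, Hi/E/c/w} → row (4,5) (4,5) (3,5) (3,5)
{Hi/W/a/x, Hi/W/a/y, Hi/W/a/w, Hi/E/a/x, Hi/E/a/y, Hi/E/a/w} → row (4,5) (4,5) (2,1) (2,1)
That's 6 distinct rows out of 24 strategies.

6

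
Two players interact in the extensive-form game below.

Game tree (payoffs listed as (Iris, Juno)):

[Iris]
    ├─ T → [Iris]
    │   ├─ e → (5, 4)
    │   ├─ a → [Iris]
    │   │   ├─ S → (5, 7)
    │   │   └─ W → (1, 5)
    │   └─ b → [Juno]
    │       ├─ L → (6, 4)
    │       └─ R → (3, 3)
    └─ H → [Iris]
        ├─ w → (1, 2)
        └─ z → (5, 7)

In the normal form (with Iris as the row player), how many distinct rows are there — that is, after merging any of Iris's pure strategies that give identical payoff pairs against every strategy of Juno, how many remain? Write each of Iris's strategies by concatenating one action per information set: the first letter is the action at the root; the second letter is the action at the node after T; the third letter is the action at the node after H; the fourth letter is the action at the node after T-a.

Iris has 24 pure strategies: TewS, TewW, TezS, TezW, TawS, TawW, TazS, TazW, TbwS, TbwW, TbzS, TbzW, HewS, HewW, HezS, HezW, HawS, HawW, HazS, HazW, HbwS, HbwW, HbzS, HbzW. Columns: L, R.
{TewS, TewW, TezS, TezW} → row (5,4) (5,4)
{TawS, TazS, HezS, HezW, HazS, HazW, HbzS, HbzW} → row (5,7) (5,7)
{TawW, TazW} → row (1,5) (1,5)
{TbwS, TbwW, TbzS, TbzW} → row (6,4) (3,3)
{HewS, HewW, HawS, HawW, HbwS, HbwW} → row (1,2) (1,2)
That's 5 distinct rows out of 24 strategies.

5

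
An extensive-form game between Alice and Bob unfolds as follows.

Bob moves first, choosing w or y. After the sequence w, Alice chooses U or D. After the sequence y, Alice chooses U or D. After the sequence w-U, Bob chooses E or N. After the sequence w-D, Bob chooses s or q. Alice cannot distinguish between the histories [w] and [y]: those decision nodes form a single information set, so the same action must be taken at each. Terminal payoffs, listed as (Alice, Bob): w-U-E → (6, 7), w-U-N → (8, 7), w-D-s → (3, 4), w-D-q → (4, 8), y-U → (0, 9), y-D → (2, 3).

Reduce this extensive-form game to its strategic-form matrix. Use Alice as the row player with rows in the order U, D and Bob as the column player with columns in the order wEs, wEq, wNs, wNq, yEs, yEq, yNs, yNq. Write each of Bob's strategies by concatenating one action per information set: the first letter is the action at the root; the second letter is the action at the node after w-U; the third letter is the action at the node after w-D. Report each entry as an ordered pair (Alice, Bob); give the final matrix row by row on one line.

U: (6,7) (6,7) (8,7) (8,7) (0,9) (0,9) (0,9) (0,9) | D: (3,4) (4,8) (3,4) (4,8) (2,3) (2,3) (2,3) (2,3)

Row U: wEs→(6,7), wEq→(6,7), wNs→(8,7), wNq→(8,7), yEs→(0,9), yEq→(0,9), yNs→(0,9), yNq→(0,9)
Row D: wEs→(3,4), wEq→(4,8), wNs→(3,4), wNq→(4,8), yEs→(2,3), yEq→(2,3), yNs→(2,3), yNq→(2,3)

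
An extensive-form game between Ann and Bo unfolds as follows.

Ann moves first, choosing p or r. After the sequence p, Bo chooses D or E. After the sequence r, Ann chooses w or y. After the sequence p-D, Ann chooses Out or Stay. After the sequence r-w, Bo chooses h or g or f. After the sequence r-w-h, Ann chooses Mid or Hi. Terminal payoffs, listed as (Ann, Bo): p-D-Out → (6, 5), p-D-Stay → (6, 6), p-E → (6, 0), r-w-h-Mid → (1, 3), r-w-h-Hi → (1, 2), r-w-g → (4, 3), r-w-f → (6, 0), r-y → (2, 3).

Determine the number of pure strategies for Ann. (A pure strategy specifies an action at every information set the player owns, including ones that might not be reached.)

Ann owns the root with actions {p, r} — two choices.
Ann owns the node after r with actions {w, y} — two choices.
Ann owns the node after p-D with actions {Out, Stay} — two choices.
Ann owns the node after r-w-h with actions {Mid, Hi} — two choices.
A pure strategy fixes one action at each information set independently, so the count is the product 2 × 2 × 2 × 2 = 16.
(For reference, Bo has 6 pure strategies, giving a 16×6 normal-form matrix.)

16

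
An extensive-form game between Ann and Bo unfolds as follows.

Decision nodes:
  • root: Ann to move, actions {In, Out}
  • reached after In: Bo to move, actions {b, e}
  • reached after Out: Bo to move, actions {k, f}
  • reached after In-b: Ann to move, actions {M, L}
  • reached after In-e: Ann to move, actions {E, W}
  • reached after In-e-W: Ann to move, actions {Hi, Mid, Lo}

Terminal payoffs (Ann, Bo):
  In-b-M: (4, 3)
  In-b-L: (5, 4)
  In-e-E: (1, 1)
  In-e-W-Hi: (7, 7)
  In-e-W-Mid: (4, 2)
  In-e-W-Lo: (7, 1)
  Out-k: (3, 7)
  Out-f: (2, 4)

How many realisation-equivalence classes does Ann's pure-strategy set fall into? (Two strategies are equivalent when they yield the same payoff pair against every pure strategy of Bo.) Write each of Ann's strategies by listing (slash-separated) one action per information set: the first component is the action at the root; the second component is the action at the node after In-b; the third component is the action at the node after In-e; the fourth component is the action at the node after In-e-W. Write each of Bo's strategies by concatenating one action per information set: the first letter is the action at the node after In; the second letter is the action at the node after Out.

Ann has 24 pure strategies: In/M/E/Hi, In/M/E/Mid, In/M/E/Lo, In/M/W/Hi, In/M/W/Mid, In/M/W/Lo, In/L/E/Hi, In/L/E/Mid, In/L/E/Lo, In/L/W/Hi, In/L/W/Mid, In/L/W/Lo, Out/M/E/Hi, Out/M/E/Mid, Out/M/E/Lo, Out/M/W/Hi, Out/M/W/Mid, Out/M/W/Lo, Out/L/E/Hi, Out/L/E/Mid, Out/L/E/Lo, Out/L/W/Hi, Out/L/W/Mid, Out/L/W/Lo. Columns: bk, bf, ek, ef.
{In/M/E/Hi, In/M/E/Mid, In/M/E/Lo} → row (4,3) (4,3) (1,1) (1,1)
{In/M/W/Hi} → row (4,3) (4,3) (7,7) (7,7)
{In/M/W/Mid} → row (4,3) (4,3) (4,2) (4,2)
{In/M/W/Lo} → row (4,3) (4,3) (7,1) (7,1)
{In/L/E/Hi, In/L/E/Mid, In/L/E/Lo} → row (5,4) (5,4) (1,1) (1,1)
{In/L/W/Hi} → row (5,4) (5,4) (7,7) (7,7)
{In/L/W/Mid} → row (5,4) (5,4) (4,2) (4,2)
{In/L/W/Lo} → row (5,4) (5,4) (7,1) (7,1)
{Out/M/E/Hi, Out/M/E/Mid, Out/M/E/Lo, Out/M/W/Hi, Out/M/W/Mid, Out/M/W/Lo, Out/L/E/Hi, Out/L/E/Mid, Out/L/E/Lo, Out/L/W/Hi, Out/L/W/Mid, Out/L/W/Lo} → row (3,7) (2,4) (3,7) (2,4)
That's 9 distinct rows out of 24 strategies.

9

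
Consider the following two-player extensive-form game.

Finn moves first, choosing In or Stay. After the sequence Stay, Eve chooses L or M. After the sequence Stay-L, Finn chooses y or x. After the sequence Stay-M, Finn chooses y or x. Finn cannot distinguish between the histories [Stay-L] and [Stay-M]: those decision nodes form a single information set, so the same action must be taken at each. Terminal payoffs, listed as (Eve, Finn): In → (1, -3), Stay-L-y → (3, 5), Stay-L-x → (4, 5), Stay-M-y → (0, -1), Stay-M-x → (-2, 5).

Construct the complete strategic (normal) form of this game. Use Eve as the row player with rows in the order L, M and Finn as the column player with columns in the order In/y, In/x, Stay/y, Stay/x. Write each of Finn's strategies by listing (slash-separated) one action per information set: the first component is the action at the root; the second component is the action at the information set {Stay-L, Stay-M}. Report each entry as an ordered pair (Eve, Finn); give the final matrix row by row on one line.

L: (1,-3) (1,-3) (3,5) (4,5) | M: (1,-3) (1,-3) (0,-1) (-2,5)

         In/y     In/x   Stay/y   Stay/x
   L   (1,-3)   (1,-3)    (3,5)    (4,5)
   M   (1,-3)   (1,-3)   (0,-1)   (-2,5)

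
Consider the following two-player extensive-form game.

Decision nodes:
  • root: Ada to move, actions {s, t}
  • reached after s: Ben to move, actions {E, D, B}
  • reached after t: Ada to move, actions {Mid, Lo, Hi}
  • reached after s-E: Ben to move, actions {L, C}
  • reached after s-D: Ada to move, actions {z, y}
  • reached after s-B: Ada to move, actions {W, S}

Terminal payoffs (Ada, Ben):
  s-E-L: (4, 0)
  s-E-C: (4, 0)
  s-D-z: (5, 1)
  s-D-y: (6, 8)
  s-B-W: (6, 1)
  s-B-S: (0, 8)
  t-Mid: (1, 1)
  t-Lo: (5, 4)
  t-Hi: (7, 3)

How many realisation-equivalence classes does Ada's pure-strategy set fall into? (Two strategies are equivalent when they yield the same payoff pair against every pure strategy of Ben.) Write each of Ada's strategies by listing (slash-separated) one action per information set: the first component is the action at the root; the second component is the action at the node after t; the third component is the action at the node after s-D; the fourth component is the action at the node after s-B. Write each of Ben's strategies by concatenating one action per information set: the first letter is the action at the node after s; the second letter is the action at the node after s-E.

7

Ada has 24 pure strategies: s/Mid/z/W, s/Mid/z/S, s/Mid/y/W, s/Mid/y/S, s/Lo/z/W, s/Lo/z/S, s/Lo/y/W, s/Lo/y/S, s/Hi/z/W, s/Hi/z/S, s/Hi/y/W, s/Hi/y/S, t/Mid/z/W, t/Mid/z/S, t/Mid/y/W, t/Mid/y/S, t/Lo/z/W, t/Lo/z/S, t/Lo/y/W, t/Lo/y/S, t/Hi/z/W, t/Hi/z/S, t/Hi/y/W, t/Hi/y/S. Columns: EL, EC, DL, DC, BL, BC.
{s/Mid/z/W, s/Lo/z/W, s/Hi/z/W} → row (4,0) (4,0) (5,1) (5,1) (6,1) (6,1)
{s/Mid/z/S, s/Lo/z/S, s/Hi/z/S} → row (4,0) (4,0) (5,1) (5,1) (0,8) (0,8)
{s/Mid/y/W, s/Lo/y/W, s/Hi/y/W} → row (4,0) (4,0) (6,8) (6,8) (6,1) (6,1)
{s/Mid/y/S, s/Lo/y/S, s/Hi/y/S} → row (4,0) (4,0) (6,8) (6,8) (0,8) (0,8)
{t/Mid/z/W, t/Mid/z/S, t/Mid/y/W, t/Mid/y/S} → row (1,1) (1,1) (1,1) (1,1) (1,1) (1,1)
{t/Lo/z/W, t/Lo/z/S, t/Lo/y/W, t/Lo/y/S} → row (5,4) (5,4) (5,4) (5,4) (5,4) (5,4)
{t/Hi/z/W, t/Hi/z/S, t/Hi/y/W, t/Hi/y/S} → row (7,3) (7,3) (7,3) (7,3) (7,3) (7,3)
That's 7 distinct rows out of 24 strategies.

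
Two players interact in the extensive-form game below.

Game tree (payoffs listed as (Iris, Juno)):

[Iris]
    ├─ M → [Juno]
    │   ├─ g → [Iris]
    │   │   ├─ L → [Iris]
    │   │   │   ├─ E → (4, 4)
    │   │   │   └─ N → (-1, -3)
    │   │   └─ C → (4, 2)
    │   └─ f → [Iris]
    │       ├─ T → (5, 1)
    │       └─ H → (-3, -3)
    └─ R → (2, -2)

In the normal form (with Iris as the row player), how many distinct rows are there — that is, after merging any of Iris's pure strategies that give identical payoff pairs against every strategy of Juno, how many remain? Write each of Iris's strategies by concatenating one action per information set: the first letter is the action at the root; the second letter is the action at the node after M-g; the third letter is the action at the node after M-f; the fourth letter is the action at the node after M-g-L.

7

Iris has 16 pure strategies: MLTE, MLTN, MLHE, MLHN, MCTE, MCTN, MCHE, MCHN, RLTE, RLTN, RLHE, RLHN, RCTE, RCTN, RCHE, RCHN. Columns: g, f.
{MLTE} → row (4,4) (5,1)
{MLTN} → row (-1,-3) (5,1)
{MLHE} → row (4,4) (-3,-3)
{MLHN} → row (-1,-3) (-3,-3)
{MCTE, MCTN} → row (4,2) (5,1)
{MCHE, MCHN} → row (4,2) (-3,-3)
{RLTE, RLTN, RLHE, RLHN, RCTE, RCTN, RCHE, RCHN} → row (2,-2) (2,-2)
That's 7 distinct rows out of 16 strategies.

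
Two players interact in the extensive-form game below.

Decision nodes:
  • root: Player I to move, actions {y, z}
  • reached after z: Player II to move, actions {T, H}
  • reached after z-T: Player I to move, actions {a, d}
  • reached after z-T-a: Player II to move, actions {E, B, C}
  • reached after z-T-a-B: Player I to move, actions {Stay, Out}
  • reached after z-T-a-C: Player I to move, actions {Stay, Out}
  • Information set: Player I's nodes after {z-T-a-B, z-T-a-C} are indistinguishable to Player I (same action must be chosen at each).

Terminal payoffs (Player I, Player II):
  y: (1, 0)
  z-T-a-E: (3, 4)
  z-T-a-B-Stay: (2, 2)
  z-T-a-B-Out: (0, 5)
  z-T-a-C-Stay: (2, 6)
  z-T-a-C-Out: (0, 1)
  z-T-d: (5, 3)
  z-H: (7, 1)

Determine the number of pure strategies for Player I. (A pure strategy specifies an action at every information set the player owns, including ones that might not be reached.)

Player I owns the root with actions {y, z} — two choices.
Player I owns the node after z-T with actions {a, d} — two choices.
Player I owns the information set {z-T-a-B, z-T-a-C} with actions {Stay, Out} — two choices.
A pure strategy fixes one action at each information set independently, so the count is the product 2 × 2 × 2 = 8.

8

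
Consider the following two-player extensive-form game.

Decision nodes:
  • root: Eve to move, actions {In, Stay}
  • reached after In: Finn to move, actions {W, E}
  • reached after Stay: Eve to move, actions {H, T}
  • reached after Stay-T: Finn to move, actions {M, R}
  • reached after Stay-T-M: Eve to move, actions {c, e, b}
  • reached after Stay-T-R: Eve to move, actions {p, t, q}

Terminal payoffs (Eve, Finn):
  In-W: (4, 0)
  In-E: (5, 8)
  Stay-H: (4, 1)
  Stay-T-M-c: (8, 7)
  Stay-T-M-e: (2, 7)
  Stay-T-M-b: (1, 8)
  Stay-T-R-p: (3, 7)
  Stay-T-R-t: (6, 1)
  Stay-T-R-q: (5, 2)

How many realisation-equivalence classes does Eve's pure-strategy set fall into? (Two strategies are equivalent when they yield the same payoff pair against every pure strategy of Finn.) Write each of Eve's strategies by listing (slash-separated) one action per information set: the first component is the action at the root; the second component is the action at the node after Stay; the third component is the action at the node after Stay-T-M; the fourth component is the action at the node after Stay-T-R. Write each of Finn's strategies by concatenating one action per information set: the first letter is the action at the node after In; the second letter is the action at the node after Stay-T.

Eve has 36 pure strategies: In/H/c/p, In/H/c/t, In/H/c/q, In/H/e/p, In/H/e/t, In/H/e/q, In/H/b/p, In/H/b/t, In/H/b/q, In/T/c/p, In/T/c/t, In/T/c/q, In/T/e/p, In/T/e/t, In/T/e/q, In/T/b/p, In/T/b/t, In/T/b/q, Stay/H/c/p, Stay/H/c/t, Stay/H/c/q, Stay/H/e/p, Stay/H/e/t, Stay/H/e/q, Stay/H/b/p, Stay/H/b/t, Stay/H/b/q, Stay/T/c/p, Stay/T/c/t, Stay/T/c/q, Stay/T/e/p, Stay/T/e/t, Stay/T/e/q, Stay/T/b/p, Stay/T/b/t, Stay/T/b/q. Columns: WM, WR, EM, ER.
{In/H/c/p, In/H/c/t, In/H/c/q, In/H/e/p, In/H/e/t, In/H/e/q, In/H/b/p, In/H/b/t, In/H/b/q, In/T/c/p, In/T/c/t, In/T/c/q, In/T/e/p, In/T/e/t, In/T/e/q, In/T/b/p, In/T/b/t, In/T/b/q} → row (4,0) (4,0) (5,8) (5,8)
{Stay/H/c/p, Stay/H/c/t, Stay/H/c/q, Stay/H/e/p, Stay/H/e/t, Stay/H/e/q, Stay/H/b/p, Stay/H/b/t, Stay/H/b/q} → row (4,1) (4,1) (4,1) (4,1)
{Stay/T/c/p} → row (8,7) (3,7) (8,7) (3,7)
{Stay/T/c/t} → row (8,7) (6,1) (8,7) (6,1)
{Stay/T/c/q} → row (8,7) (5,2) (8,7) (5,2)
{Stay/T/e/p} → row (2,7) (3,7) (2,7) (3,7)
{Stay/T/e/t} → row (2,7) (6,1) (2,7) (6,1)
{Stay/T/e/q} → row (2,7) (5,2) (2,7) (5,2)
{Stay/T/b/p} → row (1,8) (3,7) (1,8) (3,7)
{Stay/T/b/t} → row (1,8) (6,1) (1,8) (6,1)
{Stay/T/b/q} → row (1,8) (5,2) (1,8) (5,2)
That's 11 distinct rows out of 36 strategies.

11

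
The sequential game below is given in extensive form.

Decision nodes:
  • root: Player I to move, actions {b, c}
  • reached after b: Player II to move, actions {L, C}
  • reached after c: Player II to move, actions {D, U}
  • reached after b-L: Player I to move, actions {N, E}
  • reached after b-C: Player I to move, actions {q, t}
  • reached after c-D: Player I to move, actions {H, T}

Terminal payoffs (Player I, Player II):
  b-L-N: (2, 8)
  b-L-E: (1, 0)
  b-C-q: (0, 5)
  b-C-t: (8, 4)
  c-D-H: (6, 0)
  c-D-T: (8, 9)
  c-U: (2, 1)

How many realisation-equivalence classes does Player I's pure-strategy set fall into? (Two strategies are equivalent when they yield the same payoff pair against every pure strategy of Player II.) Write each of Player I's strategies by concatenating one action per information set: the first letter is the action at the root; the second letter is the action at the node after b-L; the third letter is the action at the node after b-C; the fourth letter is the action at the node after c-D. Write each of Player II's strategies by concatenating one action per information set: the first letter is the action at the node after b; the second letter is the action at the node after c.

6

Player I has 16 pure strategies: bNqH, bNqT, bNtH, bNtT, bEqH, bEqT, bEtH, bEtT, cNqH, cNqT, cNtH, cNtT, cEqH, cEqT, cEtH, cEtT. Columns: LD, LU, CD, CU.
{bNqH, bNqT} → row (2,8) (2,8) (0,5) (0,5)
{bNtH, bNtT} → row (2,8) (2,8) (8,4) (8,4)
{bEqH, bEqT} → row (1,0) (1,0) (0,5) (0,5)
{bEtH, bEtT} → row (1,0) (1,0) (8,4) (8,4)
{cNqH, cNtH, cEqH, cEtH} → row (6,0) (2,1) (6,0) (2,1)
{cNqT, cNtT, cEqT, cEtT} → row (8,9) (2,1) (8,9) (2,1)
That's 6 distinct rows out of 16 strategies.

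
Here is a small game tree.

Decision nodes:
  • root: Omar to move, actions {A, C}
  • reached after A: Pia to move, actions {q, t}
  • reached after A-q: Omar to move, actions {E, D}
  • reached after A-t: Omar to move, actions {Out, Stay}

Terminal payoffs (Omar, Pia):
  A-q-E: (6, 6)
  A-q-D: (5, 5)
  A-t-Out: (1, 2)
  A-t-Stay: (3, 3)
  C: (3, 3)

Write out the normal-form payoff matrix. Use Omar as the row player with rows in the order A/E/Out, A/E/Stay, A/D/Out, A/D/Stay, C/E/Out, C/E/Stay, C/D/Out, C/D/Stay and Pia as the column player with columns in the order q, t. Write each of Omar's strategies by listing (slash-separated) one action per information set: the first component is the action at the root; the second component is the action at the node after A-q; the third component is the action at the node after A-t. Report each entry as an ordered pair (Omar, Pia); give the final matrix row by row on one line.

Row A/E/Out: q→(6,6), t→(1,2)
Row A/E/Stay: q→(6,6), t→(3,3)
Row A/D/Out: q→(5,5), t→(1,2)
Row A/D/Stay: q→(5,5), t→(3,3)
Row C/E/Out: q→(3,3), t→(3,3)
Row C/E/Stay: q→(3,3), t→(3,3)
Row C/D/Out: q→(3,3), t→(3,3)
Row C/D/Stay: q→(3,3), t→(3,3)

A/E/Out: (6,6) (1,2) | A/E/Stay: (6,6) (3,3) | A/D/Out: (5,5) (1,2) | A/D/Stay: (5,5) (3,3) | C/E/Out: (3,3) (3,3) | C/E/Stay: (3,3) (3,3) | C/D/Out: (3,3) (3,3) | C/D/Stay: (3,3) (3,3)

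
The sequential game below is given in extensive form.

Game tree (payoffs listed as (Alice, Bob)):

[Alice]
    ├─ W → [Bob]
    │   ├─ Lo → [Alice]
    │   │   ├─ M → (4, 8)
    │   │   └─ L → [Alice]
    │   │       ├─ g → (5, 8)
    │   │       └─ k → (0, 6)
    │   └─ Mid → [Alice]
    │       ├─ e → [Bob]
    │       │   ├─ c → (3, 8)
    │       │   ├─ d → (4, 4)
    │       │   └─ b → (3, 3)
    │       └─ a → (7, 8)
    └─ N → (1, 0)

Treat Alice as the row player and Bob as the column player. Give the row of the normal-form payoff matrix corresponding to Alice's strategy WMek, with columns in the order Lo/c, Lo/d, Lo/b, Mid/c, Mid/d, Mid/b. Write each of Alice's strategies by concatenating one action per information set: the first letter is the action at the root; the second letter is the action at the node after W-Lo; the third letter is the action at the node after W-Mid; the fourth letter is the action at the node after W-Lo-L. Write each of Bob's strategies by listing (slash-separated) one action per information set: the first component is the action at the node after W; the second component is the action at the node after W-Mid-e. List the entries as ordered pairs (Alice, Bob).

(4,8) (4,8) (4,8) (3,8) (4,4) (3,3)

vs Lo/c: Alice plays W → Bob plays Lo at [W] → Alice plays M at [W-Lo] → (4, 8)
vs Lo/d: Alice plays W → Bob plays Lo at [W] → Alice plays M at [W-Lo] → (4, 8)
vs Lo/b: Alice plays W → Bob plays Lo at [W] → Alice plays M at [W-Lo] → (4, 8)
vs Mid/c: Alice plays W → Bob plays Mid at [W] → Alice plays e at [W-Mid] → Bob plays c at [W-Mid-e] → (3, 8)
vs Mid/d: Alice plays W → Bob plays Mid at [W] → Alice plays e at [W-Mid] → Bob plays d at [W-Mid-e] → (4, 4)
vs Mid/b: Alice plays W → Bob plays Mid at [W] → Alice plays e at [W-Mid] → Bob plays b at [W-Mid-e] → (3, 3)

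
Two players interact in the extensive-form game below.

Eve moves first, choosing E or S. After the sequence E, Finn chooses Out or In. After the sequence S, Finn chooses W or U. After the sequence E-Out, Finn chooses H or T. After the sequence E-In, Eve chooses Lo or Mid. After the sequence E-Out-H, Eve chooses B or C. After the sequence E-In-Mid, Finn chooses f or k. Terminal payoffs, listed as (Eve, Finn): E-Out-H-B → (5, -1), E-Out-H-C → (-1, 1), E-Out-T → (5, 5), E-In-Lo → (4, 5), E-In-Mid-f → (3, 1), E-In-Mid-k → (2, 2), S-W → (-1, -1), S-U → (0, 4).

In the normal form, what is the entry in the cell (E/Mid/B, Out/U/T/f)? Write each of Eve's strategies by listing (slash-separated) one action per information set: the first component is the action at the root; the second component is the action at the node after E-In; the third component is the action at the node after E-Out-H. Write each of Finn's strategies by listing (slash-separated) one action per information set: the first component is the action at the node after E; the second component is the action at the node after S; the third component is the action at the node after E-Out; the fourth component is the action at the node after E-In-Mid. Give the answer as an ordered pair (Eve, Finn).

(5, 5)

Trace the play path from the root:
  Eve plays E
  Finn plays Out at [E]
  Finn plays T at [E-Out]
→ terminal payoff (5, 5).
(Eve's choice at the node after E-In is never reached on this path, so it doesn't affect the outcome.)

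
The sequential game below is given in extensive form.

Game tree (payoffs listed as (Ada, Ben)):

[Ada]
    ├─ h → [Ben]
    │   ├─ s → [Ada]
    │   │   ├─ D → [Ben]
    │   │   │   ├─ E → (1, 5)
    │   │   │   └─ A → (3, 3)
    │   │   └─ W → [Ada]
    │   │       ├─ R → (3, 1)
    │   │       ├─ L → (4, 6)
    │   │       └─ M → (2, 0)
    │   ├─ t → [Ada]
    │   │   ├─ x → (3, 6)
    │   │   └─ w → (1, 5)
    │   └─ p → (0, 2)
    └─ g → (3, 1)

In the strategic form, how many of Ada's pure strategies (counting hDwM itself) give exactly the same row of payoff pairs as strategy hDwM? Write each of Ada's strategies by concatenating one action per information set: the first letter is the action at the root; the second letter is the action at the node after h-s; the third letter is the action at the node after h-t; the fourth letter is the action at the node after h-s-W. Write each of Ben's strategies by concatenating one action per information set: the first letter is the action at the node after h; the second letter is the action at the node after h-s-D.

Row for hDwM (columns sE, sA, tE, tA, pE, pA): (1,5) (3,3) (1,5) (1,5) (0,2) (0,2).
Under hDwM, Ada's choice at the node after h-s-W can never be reached regardless of what Ben does, so varying those choices leaves every outcome unchanged.
Holding the reachable choices fixed and varying the unreachable one freely already gives 3 equivalent strategies.
No other strategy reproduces this row, so those 3 are the full class: hDwR, hDwL, hDwM.

3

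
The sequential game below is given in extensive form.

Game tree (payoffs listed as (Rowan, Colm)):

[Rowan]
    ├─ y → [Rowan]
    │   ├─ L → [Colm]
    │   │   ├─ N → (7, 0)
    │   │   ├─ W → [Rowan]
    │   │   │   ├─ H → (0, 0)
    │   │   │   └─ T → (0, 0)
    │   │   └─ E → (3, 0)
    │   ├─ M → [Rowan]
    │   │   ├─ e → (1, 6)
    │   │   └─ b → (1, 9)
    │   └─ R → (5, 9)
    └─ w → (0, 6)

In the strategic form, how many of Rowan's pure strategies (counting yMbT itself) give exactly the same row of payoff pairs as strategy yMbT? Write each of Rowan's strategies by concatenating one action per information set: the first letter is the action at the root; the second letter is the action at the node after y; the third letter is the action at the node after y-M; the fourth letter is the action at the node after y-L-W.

2

Row for yMbT (columns N, W, E): (1,9) (1,9) (1,9).
Under yMbT, Rowan's choice at the node after y-L-W can never be reached regardless of what Colm does, so varying those choices leaves every outcome unchanged.
Holding the reachable choices fixed and varying the unreachable one freely already gives 2 equivalent strategies.
No other strategy reproduces this row, so those 2 are the full class: yMbH, yMbT.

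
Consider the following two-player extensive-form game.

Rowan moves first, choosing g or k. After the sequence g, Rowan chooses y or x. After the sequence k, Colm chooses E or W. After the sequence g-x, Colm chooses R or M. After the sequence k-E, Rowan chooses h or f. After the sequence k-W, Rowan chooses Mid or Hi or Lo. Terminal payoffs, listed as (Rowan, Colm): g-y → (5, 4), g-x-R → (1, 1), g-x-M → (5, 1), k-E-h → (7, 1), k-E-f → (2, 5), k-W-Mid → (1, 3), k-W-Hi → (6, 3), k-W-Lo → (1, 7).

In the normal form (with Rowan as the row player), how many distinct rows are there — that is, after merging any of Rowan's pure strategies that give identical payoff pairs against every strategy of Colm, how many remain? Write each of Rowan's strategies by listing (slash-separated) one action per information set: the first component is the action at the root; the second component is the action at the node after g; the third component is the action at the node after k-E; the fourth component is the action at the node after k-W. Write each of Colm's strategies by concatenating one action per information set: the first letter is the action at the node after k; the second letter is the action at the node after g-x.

8

Rowan has 24 pure strategies: g/y/h/Mid, g/y/h/Hi, g/y/h/Lo, g/y/f/Mid, g/y/f/Hi, g/y/f/Lo, g/x/h/Mid, g/x/h/Hi, g/x/h/Lo, g/x/f/Mid, g/x/f/Hi, g/x/f/Lo, k/y/h/Mid, k/y/h/Hi, k/y/h/Lo, k/y/f/Mid, k/y/f/Hi, k/y/f/Lo, k/x/h/Mid, k/x/h/Hi, k/x/h/Lo, k/x/f/Mid, k/x/f/Hi, k/x/f/Lo. Columns: ER, EM, WR, WM.
{g/y/h/Mid, g/y/h/Hi, g/y/h/Lo, g/y/f/Mid, g/y/f/Hi, g/y/f/Lo} → row (5,4) (5,4) (5,4) (5,4)
{g/x/h/Mid, g/x/h/Hi, g/x/h/Lo, g/x/f/Mid, g/x/f/Hi, g/x/f/Lo} → row (1,1) (5,1) (1,1) (5,1)
{k/y/h/Mid, k/x/h/Mid} → row (7,1) (7,1) (1,3) (1,3)
{k/y/h/Hi, k/x/h/Hi} → row (7,1) (7,1) (6,3) (6,3)
{k/y/h/Lo, k/x/h/Lo} → row (7,1) (7,1) (1,7) (1,7)
{k/y/f/Mid, k/x/f/Mid} → row (2,5) (2,5) (1,3) (1,3)
{k/y/f/Hi, k/x/f/Hi} → row (2,5) (2,5) (6,3) (6,3)
{k/y/f/Lo, k/x/f/Lo} → row (2,5) (2,5) (1,7) (1,7)
That's 8 distinct rows out of 24 strategies.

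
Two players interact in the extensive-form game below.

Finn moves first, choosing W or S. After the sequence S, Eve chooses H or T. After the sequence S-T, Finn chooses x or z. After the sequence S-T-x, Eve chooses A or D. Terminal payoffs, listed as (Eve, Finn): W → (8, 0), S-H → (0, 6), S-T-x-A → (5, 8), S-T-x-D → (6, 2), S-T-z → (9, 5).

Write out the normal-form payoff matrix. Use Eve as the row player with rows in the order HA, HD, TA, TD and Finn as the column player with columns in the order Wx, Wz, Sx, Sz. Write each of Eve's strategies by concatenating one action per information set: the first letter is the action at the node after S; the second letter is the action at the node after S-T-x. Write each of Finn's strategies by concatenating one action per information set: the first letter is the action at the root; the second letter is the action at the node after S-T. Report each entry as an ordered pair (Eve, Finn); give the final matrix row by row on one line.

HA: (8,0) (8,0) (0,6) (0,6) | HD: (8,0) (8,0) (0,6) (0,6) | TA: (8,0) (8,0) (5,8) (9,5) | TD: (8,0) (8,0) (6,2) (9,5)

Row HA: Wx→(8,0), Wz→(8,0), Sx→(0,6), Sz→(0,6)
Row HD: Wx→(8,0), Wz→(8,0), Sx→(0,6), Sz→(0,6)
Row TA: Wx→(8,0), Wz→(8,0), Sx→(5,8), Sz→(9,5)
Row TD: Wx→(8,0), Wz→(8,0), Sx→(6,2), Sz→(9,5)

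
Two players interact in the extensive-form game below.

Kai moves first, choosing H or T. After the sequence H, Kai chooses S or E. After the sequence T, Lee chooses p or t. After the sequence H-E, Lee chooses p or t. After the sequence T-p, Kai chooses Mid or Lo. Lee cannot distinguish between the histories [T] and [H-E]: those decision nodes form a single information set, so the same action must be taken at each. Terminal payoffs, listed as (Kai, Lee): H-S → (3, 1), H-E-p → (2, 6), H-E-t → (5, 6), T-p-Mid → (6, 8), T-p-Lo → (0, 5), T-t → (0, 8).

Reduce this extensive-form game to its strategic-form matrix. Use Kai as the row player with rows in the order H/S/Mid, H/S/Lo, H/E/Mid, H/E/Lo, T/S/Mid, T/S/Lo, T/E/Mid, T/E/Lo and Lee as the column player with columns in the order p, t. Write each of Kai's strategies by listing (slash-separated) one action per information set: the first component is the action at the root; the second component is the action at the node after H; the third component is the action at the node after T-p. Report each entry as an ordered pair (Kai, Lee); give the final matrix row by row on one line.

Row H/S/Mid: p→(3,1), t→(3,1)
Row H/S/Lo: p→(3,1), t→(3,1)
Row H/E/Mid: p→(2,6), t→(5,6)
Row H/E/Lo: p→(2,6), t→(5,6)
Row T/S/Mid: p→(6,8), t→(0,8)
Row T/S/Lo: p→(0,5), t→(0,8)
Row T/E/Mid: p→(6,8), t→(0,8)
Row T/E/Lo: p→(0,5), t→(0,8)

H/S/Mid: (3,1) (3,1) | H/S/Lo: (3,1) (3,1) | H/E/Mid: (2,6) (5,6) | H/E/Lo: (2,6) (5,6) | T/S/Mid: (6,8) (0,8) | T/S/Lo: (0,5) (0,8) | T/E/Mid: (6,8) (0,8) | T/E/Lo: (0,5) (0,8)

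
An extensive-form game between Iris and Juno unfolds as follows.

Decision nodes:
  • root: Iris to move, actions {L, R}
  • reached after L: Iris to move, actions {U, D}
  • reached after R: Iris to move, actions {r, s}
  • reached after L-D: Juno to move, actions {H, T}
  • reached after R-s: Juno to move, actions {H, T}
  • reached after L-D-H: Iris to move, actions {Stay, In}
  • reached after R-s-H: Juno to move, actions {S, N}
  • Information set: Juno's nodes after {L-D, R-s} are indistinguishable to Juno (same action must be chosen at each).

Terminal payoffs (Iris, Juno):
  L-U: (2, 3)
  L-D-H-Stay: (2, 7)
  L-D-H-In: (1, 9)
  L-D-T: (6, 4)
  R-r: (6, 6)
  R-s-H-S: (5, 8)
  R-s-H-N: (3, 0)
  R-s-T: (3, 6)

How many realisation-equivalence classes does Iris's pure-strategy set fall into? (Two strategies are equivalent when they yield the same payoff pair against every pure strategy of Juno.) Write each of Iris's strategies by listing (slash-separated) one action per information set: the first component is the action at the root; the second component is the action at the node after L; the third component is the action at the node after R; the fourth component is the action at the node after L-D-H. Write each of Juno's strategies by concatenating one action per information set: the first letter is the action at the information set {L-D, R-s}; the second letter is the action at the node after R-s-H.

Iris has 16 pure strategies: L/U/r/Stay, L/U/r/In, L/U/s/Stay, L/U/s/In, L/D/r/Stay, L/D/r/In, L/D/s/Stay, L/D/s/In, R/U/r/Stay, R/U/r/In, R/U/s/Stay, R/U/s/In, R/D/r/Stay, R/D/r/In, R/D/s/Stay, R/D/s/In. Columns: HS, HN, TS, TN.
{L/U/r/Stay, L/U/r/In, L/U/s/Stay, L/U/s/In} → row (2,3) (2,3) (2,3) (2,3)
{L/D/r/Stay, L/D/s/Stay} → row (2,7) (2,7) (6,4) (6,4)
{L/D/r/In, L/D/s/In} → row (1,9) (1,9) (6,4) (6,4)
{R/U/r/Stay, R/U/r/In, R/D/r/Stay, R/D/r/In} → row (6,6) (6,6) (6,6) (6,6)
{R/U/s/Stay, R/U/s/In, R/D/s/Stay, R/D/s/In} → row (5,8) (3,0) (3,6) (3,6)
That's 5 distinct rows out of 16 strategies.

5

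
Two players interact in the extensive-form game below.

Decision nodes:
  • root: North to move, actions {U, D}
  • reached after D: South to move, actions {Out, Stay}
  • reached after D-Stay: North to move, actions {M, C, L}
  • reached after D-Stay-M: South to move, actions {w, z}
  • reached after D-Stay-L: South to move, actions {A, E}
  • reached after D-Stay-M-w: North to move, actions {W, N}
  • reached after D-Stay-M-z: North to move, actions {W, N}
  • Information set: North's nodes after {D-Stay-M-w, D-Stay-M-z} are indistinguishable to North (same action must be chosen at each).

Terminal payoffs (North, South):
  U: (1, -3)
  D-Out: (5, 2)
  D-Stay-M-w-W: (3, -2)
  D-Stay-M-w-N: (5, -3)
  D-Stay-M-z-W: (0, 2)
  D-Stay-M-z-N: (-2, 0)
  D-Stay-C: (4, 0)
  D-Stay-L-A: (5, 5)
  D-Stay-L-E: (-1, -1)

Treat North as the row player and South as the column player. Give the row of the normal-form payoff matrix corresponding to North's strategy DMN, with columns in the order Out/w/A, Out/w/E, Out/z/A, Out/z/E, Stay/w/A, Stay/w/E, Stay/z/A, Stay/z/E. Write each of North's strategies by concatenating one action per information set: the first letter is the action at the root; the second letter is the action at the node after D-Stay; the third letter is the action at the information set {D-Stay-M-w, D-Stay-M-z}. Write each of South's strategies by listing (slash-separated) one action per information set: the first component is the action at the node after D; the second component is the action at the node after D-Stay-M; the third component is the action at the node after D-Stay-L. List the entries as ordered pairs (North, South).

vs Out/w/A: North plays D → South plays Out at [D] → (5, 2)
vs Out/w/E: North plays D → South plays Out at [D] → (5, 2)
vs Out/z/A: North plays D → South plays Out at [D] → (5, 2)
vs Out/z/E: North plays D → South plays Out at [D] → (5, 2)
vs Stay/w/A: North plays D → South plays Stay at [D] → North plays M at [D-Stay] → South plays w at [D-Stay-M] → North plays N at [D-Stay-M-w] → (5, -3)
vs Stay/w/E: North plays D → South plays Stay at [D] → North plays M at [D-Stay] → South plays w at [D-Stay-M] → North plays N at [D-Stay-M-w] → (5, -3)
vs Stay/z/A: North plays D → South plays Stay at [D] → North plays M at [D-Stay] → South plays z at [D-Stay-M] → North plays N at [D-Stay-M-z] → (-2, 0)
vs Stay/z/E: North plays D → South plays Stay at [D] → North plays M at [D-Stay] → South plays z at [D-Stay-M] → North plays N at [D-Stay-M-z] → (-2, 0)

(5,2) (5,2) (5,2) (5,2) (5,-3) (5,-3) (-2,0) (-2,0)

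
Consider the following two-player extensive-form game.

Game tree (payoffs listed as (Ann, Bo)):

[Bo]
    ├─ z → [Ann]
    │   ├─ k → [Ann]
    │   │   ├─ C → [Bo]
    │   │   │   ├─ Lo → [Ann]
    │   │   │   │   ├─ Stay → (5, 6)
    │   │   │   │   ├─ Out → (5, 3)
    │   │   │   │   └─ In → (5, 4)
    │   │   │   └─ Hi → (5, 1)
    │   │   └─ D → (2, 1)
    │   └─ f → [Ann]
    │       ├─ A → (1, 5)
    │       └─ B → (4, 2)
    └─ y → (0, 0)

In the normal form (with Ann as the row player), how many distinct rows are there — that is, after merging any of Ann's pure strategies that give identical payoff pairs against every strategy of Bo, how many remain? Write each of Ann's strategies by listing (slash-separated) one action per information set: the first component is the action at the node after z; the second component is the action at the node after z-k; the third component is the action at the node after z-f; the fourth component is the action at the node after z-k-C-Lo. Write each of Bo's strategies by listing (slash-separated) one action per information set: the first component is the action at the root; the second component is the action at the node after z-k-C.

Ann has 24 pure strategies: k/C/A/Stay, k/C/A/Out, k/C/A/In, k/C/B/Stay, k/C/B/Out, k/C/B/In, k/D/A/Stay, k/D/A/Out, k/D/A/In, k/D/B/Stay, k/D/B/Out, k/D/B/In, f/C/A/Stay, f/C/A/Out, f/C/A/In, f/C/B/Stay, f/C/B/Out, f/C/B/In, f/D/A/Stay, f/D/A/Out, f/D/A/In, f/D/B/Stay, f/D/B/Out, f/D/B/In. Columns: z/Lo, z/Hi, y/Lo, y/Hi.
{k/C/A/Stay, k/C/B/Stay} → row (5,6) (5,1) (0,0) (0,0)
{k/C/A/Out, k/C/B/Out} → row (5,3) (5,1) (0,0) (0,0)
{k/C/A/In, k/C/B/In} → row (5,4) (5,1) (0,0) (0,0)
{k/D/A/Stay, k/D/A/Out, k/D/A/In, k/D/B/Stay, k/D/B/Out, k/D/B/In} → row (2,1) (2,1) (0,0) (0,0)
{f/C/A/Stay, f/C/A/Out, f/C/A/In, f/D/A/Stay, f/D/A/Out, f/D/A/In} → row (1,5) (1,5) (0,0) (0,0)
{f/C/B/Stay, f/C/B/Out, f/C/B/In, f/D/B/Stay, f/D/B/Out, f/D/B/In} → row (4,2) (4,2) (0,0) (0,0)
That's 6 distinct rows out of 24 strategies.

6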